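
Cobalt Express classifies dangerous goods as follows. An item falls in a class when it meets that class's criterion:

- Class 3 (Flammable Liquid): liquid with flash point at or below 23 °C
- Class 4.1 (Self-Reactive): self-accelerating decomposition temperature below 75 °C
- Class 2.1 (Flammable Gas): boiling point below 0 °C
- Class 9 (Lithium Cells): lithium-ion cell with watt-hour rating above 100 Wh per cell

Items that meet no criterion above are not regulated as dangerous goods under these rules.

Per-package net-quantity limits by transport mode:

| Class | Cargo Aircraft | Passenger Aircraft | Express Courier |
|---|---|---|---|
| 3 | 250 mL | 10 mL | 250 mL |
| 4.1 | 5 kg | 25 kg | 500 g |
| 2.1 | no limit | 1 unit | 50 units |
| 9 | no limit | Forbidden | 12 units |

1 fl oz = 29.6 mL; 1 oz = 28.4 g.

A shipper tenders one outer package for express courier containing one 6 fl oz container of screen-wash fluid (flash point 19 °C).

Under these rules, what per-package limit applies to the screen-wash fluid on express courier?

250 mL

Flash point 19 °C meets the Class 3 criterion (Flammable Liquid), so the screen-wash fluid is Class 3.
The express courier limit for Class 3 is 250 mL.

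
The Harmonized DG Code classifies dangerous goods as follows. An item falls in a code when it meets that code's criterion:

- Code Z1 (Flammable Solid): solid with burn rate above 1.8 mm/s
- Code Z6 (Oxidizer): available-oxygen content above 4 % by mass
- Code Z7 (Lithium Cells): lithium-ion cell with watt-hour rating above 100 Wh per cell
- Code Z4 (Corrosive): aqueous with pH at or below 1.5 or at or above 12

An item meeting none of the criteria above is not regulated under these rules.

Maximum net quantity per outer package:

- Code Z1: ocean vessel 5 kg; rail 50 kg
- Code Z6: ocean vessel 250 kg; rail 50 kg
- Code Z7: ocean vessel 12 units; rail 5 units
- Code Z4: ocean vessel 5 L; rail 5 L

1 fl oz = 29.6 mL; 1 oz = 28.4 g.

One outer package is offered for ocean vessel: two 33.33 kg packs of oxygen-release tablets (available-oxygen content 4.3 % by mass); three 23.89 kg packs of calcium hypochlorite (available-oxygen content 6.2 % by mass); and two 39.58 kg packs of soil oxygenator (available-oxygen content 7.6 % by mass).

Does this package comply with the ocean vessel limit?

Yes

Available-oxygen content 4.3 % by mass meets the Code Z6 criterion (Oxidizer), so the oxygen-release tablets are Code Z6.
Calcium hypochlorite: available-oxygen content 6.2 % by mass > 4 % by mass → Code Z6 (Oxidizer).
With available-oxygen content 7.6 % by mass (> 4 % by mass), the soil oxygenator falls in Code Z6.
Total Code Z6: (two 33.33 kg packs = 66.66 kg) + (three 23.89 kg packs = 71.67 kg) + (two 39.58 kg packs = 79.16 kg) = 217.49 kg.
217.49 kg is within the ocean vessel limit of 250 kg for Code Z6.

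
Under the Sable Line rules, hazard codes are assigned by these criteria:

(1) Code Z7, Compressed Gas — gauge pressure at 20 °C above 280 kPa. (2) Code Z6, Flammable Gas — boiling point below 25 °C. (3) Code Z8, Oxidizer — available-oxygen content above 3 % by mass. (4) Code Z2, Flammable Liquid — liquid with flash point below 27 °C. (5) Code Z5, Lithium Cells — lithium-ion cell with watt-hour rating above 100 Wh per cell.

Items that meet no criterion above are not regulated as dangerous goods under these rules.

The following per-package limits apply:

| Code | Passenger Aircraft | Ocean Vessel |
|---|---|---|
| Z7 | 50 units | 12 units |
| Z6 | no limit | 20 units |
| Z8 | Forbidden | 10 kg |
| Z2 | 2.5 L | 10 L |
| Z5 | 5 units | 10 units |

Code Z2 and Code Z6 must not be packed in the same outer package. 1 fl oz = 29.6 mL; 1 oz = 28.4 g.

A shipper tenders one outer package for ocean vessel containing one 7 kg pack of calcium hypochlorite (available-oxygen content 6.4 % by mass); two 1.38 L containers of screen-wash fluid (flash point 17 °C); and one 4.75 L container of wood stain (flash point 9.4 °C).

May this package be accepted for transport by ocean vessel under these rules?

Yes

The calcium hypochlorite has available-oxygen content 6.4 % by mass, which is > 3 % by mass, so it is Code Z8 (Oxidizer).
With flash point 17 °C (< 27 °C), the screen-wash fluid falls in Code Z2.
Flash point 9.4 °C meets the Code Z2 criterion (Flammable Liquid), so the wood stain is Code Z2.
Code Z2 net quantity: (two 1.38 L containers = 2.76 L) + 4.75 L = 7.51 L.
7.51 L is within the ocean vessel limit of 10 L for Code Z2.
Code Z8 quantity: 7 kg.
7 kg is within the ocean vessel limit of 10 kg for Code Z8.
The segregation rule (Code Z2 with Code Z6) does not apply to Code Z2 with Code Z8.
Every hazard code is within its ocean vessel limit and no segregation rule is violated.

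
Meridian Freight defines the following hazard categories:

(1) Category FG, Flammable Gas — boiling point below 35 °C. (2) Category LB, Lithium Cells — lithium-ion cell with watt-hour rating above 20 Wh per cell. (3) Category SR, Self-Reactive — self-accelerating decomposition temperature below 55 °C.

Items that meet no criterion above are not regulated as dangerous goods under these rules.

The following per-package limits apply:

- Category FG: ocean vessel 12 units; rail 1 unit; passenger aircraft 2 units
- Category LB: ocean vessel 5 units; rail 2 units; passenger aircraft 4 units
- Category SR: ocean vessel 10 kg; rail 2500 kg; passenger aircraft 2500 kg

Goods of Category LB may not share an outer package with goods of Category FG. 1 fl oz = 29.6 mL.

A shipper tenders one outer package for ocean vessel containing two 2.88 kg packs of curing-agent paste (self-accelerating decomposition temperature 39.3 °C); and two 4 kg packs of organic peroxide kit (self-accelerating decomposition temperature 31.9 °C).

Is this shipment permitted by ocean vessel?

No

With self-accelerating decomposition temperature 39.3 °C (< 55 °C), the curing-agent paste falls in Category SR.
The organic peroxide kit has self-accelerating decomposition temperature 31.9 °C, which is < 55 °C, so it is Category SR (Self-Reactive).
Total Category SR: (two 2.88 kg packs = 5.76 kg) + (two 4 kg packs = 8 kg) = 13.76 kg.
13.76 kg exceeds the ocean vessel limit of 10 kg for Category SR.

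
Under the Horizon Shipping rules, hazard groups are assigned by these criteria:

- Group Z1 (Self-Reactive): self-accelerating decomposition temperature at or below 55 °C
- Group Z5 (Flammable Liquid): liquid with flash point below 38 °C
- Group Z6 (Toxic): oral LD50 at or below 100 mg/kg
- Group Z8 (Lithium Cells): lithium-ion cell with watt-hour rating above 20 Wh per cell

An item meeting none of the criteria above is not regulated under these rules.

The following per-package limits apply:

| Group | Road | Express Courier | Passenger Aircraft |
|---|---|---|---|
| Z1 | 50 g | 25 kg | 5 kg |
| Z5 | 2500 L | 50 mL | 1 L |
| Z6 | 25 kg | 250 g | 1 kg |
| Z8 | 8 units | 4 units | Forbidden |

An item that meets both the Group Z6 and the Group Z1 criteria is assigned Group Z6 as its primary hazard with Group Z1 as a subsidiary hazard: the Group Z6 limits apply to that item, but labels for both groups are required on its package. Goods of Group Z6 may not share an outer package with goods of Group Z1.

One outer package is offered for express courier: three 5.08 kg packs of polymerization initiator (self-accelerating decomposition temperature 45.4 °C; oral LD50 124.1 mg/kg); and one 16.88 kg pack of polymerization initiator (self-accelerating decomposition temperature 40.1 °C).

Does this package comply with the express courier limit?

No

With self-accelerating decomposition temperature 45.4 °C (≤ 55 °C), the polymerization initiator falls in Group Z1.
Polymerization initiator: self-accelerating decomposition temperature 40.1 °C ≤ 55 °C → Group Z1 (Self-Reactive).
Total Group Z1: (three 5.08 kg packs = 15.24 kg) + 16.88 kg = 32.12 kg.
That exceeds the Group Z1 express courier limit of 25 kg.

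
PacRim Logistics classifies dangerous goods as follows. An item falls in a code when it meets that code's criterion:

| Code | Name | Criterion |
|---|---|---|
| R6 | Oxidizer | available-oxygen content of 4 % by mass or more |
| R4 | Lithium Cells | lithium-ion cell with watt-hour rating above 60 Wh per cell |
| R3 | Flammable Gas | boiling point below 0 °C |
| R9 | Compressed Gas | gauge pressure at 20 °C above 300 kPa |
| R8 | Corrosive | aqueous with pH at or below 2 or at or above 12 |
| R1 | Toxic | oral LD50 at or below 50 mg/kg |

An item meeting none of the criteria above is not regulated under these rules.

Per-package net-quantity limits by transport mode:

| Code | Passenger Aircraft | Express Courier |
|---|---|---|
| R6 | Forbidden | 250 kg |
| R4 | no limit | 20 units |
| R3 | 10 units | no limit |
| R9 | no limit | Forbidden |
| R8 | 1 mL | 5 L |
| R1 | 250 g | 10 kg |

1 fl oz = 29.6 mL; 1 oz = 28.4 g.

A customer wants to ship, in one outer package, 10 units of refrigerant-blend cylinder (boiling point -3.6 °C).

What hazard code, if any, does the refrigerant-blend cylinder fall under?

Code R3

Boiling point -3.6 °C meets the Code R3 criterion (Flammable Gas), so the refrigerant-blend cylinder is Code R3.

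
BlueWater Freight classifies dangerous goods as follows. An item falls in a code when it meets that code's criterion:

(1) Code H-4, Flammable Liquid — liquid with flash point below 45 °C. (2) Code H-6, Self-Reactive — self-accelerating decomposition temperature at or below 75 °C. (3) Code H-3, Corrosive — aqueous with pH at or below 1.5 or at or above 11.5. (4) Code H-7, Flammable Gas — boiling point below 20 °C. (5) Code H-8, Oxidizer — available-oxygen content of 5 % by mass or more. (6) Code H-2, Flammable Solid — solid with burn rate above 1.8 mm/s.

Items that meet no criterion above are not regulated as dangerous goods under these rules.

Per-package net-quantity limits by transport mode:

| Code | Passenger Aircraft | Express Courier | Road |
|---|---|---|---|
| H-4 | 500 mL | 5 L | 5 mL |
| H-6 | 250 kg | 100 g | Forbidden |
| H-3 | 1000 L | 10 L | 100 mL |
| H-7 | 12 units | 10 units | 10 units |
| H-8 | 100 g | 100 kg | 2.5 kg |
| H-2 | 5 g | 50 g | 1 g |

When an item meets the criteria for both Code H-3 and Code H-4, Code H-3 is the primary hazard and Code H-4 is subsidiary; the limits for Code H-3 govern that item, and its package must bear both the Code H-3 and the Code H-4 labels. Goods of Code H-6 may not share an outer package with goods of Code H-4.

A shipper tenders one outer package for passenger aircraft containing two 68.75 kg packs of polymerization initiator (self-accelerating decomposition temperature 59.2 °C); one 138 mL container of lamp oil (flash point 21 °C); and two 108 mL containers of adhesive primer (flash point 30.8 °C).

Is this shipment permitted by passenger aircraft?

The polymerization initiator has self-accelerating decomposition temperature 59.2 °C, which is ≤ 75 °C, so it is Code H-6 (Self-Reactive).
The lamp oil has flash point 21 °C, which is < 45 °C, so it is Code H-4 (Flammable Liquid).
Flash point 30.8 °C meets the Code H-4 criterion (Flammable Liquid), so the adhesive primer is Code H-4.
Code H-6 quantity: two 68.75 kg packs = 137.5 kg.
137.5 kg is within the passenger aircraft limit of 250 kg for Code H-6.
Code H-4 net quantity: 138 mL + (two 108 mL containers = 216 mL) = 354 mL.
That is within the Code H-4 passenger aircraft limit of 500 mL.
Code H-6 and Code H-4 may not share an outer package.

No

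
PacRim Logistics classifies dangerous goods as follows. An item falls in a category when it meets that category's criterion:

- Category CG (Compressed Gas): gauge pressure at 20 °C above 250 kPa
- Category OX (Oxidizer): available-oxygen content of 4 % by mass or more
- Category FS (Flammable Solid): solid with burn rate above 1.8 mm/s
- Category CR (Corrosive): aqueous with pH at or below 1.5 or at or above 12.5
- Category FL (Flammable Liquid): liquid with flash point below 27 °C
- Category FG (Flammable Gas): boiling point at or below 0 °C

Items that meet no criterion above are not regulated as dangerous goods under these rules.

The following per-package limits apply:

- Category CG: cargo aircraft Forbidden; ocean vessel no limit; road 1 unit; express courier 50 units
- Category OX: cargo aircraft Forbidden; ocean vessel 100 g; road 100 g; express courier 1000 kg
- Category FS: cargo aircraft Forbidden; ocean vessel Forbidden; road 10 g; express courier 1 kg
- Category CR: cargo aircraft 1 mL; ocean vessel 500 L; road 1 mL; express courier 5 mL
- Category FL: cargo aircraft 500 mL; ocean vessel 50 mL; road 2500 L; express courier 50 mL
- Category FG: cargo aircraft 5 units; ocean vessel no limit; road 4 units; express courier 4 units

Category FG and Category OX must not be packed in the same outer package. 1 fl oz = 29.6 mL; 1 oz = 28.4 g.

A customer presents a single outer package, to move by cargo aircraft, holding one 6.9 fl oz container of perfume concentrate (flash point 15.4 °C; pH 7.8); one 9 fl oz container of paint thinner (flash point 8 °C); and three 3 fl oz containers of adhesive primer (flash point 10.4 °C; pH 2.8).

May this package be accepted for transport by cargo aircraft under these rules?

No

With flash point 15.4 °C (< 27 °C), the perfume concentrate falls in Category FL.
Paint thinner: flash point 8 °C < 27 °C → Category FL (Flammable Liquid).
With flash point 10.4 °C (< 27 °C), the adhesive primer falls in Category FL.
Total Category FL: (one 6.9 fl oz container = 204.24 mL) + (one 9 fl oz container = 266.4 mL) + (three 3 fl oz containers = 266.4 mL) = 737.04 mL.
737.04 mL exceeds the cargo aircraft limit of 500 mL for Category FL.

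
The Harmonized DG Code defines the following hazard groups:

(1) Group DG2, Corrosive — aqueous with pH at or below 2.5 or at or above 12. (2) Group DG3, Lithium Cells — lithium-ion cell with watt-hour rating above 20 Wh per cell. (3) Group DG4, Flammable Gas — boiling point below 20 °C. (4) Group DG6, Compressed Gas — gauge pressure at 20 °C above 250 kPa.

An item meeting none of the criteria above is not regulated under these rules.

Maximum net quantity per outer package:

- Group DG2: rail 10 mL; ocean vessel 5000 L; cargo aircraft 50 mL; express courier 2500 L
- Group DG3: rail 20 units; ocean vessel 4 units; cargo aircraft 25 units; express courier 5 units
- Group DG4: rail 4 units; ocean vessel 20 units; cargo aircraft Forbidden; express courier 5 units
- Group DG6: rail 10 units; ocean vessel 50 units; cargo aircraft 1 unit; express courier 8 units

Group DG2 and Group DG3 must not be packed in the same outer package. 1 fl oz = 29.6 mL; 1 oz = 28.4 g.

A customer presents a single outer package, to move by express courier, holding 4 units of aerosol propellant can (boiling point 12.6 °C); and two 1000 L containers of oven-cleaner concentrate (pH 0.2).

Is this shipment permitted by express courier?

Boiling point 12.6 °C meets the Group DG4 criterion (Flammable Gas), so the aerosol propellant can is Group DG4.
The oven-cleaner concentrate has pH 0.2, which is ≤ 2.5, so it is Group DG2 (Corrosive).
Group DG4 quantity: 4 units.
4 units ≤ 5 units (express courier limit, Group DG4) — within limit.
Group DG2 quantity: two 1000 L containers = 2000 L.
2000 L ≤ 2500 L (express courier limit, Group DG2) — within limit.
The segregation rule (Group DG2 with Group DG3) does not apply to Group DG4 with Group DG2.
Every hazard group is within its express courier limit and no segregation rule is violated.

Yes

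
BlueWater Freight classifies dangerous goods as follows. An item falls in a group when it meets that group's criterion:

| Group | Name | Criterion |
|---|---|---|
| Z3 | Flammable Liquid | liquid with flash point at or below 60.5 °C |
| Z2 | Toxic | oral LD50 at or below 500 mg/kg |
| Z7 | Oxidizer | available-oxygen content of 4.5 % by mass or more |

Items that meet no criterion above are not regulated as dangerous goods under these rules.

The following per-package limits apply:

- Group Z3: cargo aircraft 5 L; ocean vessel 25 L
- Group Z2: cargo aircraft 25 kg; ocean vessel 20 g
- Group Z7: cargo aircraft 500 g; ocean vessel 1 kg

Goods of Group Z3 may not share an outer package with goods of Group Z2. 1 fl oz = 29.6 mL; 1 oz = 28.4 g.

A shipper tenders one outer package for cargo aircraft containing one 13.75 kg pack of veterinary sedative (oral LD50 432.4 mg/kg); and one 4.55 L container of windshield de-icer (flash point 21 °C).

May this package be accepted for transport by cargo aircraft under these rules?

No

Oral LD50 432.4 mg/kg meets the Group Z2 criterion (Toxic), so the veterinary sedative is Group Z2.
The windshield de-icer has flash point 21 °C, which is ≤ 60.5 °C, so it is Group Z3 (Flammable Liquid).
Group Z3 quantity: 4.55 L.
4.55 L ≤ 5 L (cargo aircraft limit, Group Z3) — within limit.
Group Z2 quantity: 13.75 kg.
13.75 kg ≤ 25 kg (cargo aircraft limit, Group Z2) — within limit.
Group Z3 and Group Z2 may not share an outer package.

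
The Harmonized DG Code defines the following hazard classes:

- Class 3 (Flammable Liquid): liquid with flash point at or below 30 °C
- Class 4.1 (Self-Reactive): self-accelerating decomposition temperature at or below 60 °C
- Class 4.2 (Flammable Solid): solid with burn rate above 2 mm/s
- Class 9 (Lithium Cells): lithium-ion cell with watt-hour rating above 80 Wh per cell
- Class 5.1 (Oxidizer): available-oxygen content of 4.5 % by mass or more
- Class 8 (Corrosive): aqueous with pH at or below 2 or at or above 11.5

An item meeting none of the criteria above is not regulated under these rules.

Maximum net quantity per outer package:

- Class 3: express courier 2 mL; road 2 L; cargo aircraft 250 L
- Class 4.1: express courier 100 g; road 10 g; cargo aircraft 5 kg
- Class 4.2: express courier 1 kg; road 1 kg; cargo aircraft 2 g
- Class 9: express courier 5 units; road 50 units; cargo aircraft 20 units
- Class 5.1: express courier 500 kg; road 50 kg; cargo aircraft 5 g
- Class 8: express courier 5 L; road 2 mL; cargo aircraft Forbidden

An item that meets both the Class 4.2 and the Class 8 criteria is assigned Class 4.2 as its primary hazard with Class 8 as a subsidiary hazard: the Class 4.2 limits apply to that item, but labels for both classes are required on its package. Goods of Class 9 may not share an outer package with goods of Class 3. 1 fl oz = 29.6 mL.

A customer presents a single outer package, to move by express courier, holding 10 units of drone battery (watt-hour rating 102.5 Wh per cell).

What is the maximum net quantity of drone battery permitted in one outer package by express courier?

Drone battery: watt-hour rating 102.5 Wh per cell > 80 Wh per cell → Class 9 (Lithium Cells).
The express courier limit for Class 9 is 5 units.

5 units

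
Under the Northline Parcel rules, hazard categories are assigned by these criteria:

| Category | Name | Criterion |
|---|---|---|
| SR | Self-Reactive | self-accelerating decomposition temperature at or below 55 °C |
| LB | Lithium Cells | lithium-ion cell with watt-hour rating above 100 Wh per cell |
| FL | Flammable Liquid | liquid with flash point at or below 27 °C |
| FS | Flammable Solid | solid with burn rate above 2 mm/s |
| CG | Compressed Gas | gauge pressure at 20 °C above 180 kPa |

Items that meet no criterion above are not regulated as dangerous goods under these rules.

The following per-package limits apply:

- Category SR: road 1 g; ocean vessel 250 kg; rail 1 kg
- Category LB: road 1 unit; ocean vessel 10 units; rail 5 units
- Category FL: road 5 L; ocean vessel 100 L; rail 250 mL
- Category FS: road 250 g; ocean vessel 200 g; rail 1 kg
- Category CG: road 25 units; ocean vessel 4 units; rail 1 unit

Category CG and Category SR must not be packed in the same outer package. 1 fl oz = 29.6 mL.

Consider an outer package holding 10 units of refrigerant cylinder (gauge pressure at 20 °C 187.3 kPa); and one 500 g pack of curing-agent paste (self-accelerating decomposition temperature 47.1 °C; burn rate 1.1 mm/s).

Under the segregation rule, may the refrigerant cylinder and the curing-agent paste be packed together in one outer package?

No

Gauge pressure at 20 °C 187.3 kPa meets the Category CG criterion (Compressed Gas), so the refrigerant cylinder is Category CG.
With self-accelerating decomposition temperature 47.1 °C (≤ 55 °C), the curing-agent paste falls in Category SR.
Category CG and Category SR may not share an outer package.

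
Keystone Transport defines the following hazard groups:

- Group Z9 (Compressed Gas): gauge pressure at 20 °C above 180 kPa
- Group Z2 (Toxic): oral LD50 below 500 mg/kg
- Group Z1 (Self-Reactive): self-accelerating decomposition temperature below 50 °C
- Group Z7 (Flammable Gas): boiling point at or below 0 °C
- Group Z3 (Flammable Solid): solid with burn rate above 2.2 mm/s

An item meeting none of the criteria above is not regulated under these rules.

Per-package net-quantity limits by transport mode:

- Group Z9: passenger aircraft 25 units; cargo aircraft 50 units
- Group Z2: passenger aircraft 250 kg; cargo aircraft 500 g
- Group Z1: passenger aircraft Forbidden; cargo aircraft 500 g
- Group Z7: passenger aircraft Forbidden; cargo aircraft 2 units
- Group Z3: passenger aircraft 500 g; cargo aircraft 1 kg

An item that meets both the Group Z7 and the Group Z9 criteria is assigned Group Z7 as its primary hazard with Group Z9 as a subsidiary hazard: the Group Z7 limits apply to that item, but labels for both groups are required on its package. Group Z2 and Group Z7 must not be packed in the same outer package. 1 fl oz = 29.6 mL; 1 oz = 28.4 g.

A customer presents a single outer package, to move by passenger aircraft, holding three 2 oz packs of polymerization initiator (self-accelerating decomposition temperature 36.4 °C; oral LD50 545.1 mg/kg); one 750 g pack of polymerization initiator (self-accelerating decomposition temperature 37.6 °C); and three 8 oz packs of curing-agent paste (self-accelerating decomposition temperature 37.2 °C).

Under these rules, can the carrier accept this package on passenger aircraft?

No

With self-accelerating decomposition temperature 36.4 °C (< 50 °C), the polymerization initiator falls in Group Z1.
The polymerization initiator has self-accelerating decomposition temperature 37.6 °C, which is < 50 °C, so it is Group Z1 (Self-Reactive).
With self-accelerating decomposition temperature 37.2 °C (< 50 °C), the curing-agent paste falls in Group Z1.
Group Z1 net quantity: (three 2 oz packs = 170.4 g) + 750 g + (three 8 oz packs = 681.6 g) = 1.602 kg.
By passenger aircraft, Group Z1 is Forbidden regardless of quantity.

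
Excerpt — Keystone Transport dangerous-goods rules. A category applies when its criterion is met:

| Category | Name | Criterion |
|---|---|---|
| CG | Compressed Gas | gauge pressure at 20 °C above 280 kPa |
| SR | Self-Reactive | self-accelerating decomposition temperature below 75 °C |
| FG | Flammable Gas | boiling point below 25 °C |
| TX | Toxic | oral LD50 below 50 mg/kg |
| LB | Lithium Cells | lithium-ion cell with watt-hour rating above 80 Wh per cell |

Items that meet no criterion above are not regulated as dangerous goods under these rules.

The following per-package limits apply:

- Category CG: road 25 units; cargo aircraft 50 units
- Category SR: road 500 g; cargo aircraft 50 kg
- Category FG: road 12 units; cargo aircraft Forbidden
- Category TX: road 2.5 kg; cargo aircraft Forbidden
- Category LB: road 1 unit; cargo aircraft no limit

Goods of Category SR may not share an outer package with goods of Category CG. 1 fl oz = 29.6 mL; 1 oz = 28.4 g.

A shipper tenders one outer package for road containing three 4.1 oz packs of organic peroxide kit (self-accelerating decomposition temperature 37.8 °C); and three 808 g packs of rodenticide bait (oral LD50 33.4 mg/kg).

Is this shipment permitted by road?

Yes

With self-accelerating decomposition temperature 37.8 °C (< 75 °C), the organic peroxide kit falls in Category SR.
With oral LD50 33.4 mg/kg (< 50 mg/kg), the rodenticide bait falls in Category TX.
Category SR quantity: three 4.1 oz packs = 349.32 g.
That is within the Category SR road limit of 500 g.
Category TX quantity: three 808 g packs = 2.424 kg.
2.424 kg is within the road limit of 2.5 kg for Category TX.
The segregation rule (Category SR with Category CG) does not apply to Category SR with Category TX.
Every hazard category is within its road limit and no segregation rule is violated.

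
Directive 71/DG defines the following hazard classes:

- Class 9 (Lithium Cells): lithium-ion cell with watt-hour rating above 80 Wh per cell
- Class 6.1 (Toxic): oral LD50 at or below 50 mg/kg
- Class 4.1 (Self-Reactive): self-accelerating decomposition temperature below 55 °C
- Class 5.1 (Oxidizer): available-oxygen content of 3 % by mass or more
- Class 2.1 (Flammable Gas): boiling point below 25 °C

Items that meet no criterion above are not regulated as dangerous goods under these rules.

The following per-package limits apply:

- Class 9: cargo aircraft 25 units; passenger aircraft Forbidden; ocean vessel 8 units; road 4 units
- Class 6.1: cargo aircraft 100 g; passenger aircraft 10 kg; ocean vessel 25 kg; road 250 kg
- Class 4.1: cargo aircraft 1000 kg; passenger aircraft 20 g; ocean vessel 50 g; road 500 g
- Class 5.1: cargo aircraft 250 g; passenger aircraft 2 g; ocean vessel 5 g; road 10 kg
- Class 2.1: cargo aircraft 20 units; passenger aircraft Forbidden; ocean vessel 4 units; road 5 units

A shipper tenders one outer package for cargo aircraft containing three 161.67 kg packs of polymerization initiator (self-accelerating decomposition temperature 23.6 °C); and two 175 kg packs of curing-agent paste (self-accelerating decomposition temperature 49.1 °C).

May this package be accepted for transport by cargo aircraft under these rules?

Yes

Self-accelerating decomposition temperature 23.6 °C meets the Class 4.1 criterion (Self-Reactive), so the polymerization initiator is Class 4.1.
Curing-agent paste: self-accelerating decomposition temperature 49.1 °C < 55 °C → Class 4.1 (Self-Reactive).
Total Class 4.1: (three 161.67 kg packs = 485.01 kg) + (two 175 kg packs = 350 kg) = 835.01 kg.
That is within the Class 4.1 cargo aircraft limit of 1000 kg.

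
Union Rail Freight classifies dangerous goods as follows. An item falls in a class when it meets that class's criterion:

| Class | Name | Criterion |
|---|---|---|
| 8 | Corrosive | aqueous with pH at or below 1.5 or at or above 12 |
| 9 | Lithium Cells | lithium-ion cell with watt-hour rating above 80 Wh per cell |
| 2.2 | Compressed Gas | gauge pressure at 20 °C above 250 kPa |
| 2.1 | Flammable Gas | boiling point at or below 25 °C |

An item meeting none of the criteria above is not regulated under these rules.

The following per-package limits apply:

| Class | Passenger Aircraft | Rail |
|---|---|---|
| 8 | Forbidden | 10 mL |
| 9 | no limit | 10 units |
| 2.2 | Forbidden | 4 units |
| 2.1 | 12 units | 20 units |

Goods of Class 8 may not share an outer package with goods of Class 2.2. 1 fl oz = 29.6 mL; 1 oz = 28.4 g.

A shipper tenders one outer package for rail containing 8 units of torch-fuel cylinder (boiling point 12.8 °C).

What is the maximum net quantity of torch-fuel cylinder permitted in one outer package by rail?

With boiling point 12.8 °C (≤ 25 °C), the torch-fuel cylinder falls in Class 2.1.
The rail limit for Class 2.1 is 20 units.

20 units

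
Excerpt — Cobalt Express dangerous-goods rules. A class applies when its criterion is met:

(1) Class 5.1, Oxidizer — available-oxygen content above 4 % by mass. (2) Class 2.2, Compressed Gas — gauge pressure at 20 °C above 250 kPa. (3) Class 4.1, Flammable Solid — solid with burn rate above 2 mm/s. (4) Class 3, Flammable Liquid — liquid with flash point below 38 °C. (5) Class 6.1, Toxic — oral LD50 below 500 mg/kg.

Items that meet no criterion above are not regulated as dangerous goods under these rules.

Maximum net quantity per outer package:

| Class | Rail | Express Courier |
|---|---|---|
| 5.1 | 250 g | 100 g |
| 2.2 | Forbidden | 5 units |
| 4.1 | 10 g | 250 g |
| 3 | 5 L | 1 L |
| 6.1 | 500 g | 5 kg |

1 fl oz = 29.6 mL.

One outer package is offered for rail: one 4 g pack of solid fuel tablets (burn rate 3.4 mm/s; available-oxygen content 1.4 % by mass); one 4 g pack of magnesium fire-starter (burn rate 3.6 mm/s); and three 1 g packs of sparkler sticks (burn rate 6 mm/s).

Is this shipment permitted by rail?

No

With burn rate 3.4 mm/s (> 2 mm/s), the solid fuel tablets fall in Class 4.1.
The magnesium fire-starter has burn rate 3.6 mm/s, which is > 2 mm/s, so it is Class 4.1 (Flammable Solid).
Sparkler sticks: burn rate 6 mm/s > 2 mm/s → Class 4.1 (Flammable Solid).
Total Class 4.1: 4 g + 4 g + (three 1 g packs = 3 g) = 11 g.
That exceeds the Class 4.1 rail limit of 10 g.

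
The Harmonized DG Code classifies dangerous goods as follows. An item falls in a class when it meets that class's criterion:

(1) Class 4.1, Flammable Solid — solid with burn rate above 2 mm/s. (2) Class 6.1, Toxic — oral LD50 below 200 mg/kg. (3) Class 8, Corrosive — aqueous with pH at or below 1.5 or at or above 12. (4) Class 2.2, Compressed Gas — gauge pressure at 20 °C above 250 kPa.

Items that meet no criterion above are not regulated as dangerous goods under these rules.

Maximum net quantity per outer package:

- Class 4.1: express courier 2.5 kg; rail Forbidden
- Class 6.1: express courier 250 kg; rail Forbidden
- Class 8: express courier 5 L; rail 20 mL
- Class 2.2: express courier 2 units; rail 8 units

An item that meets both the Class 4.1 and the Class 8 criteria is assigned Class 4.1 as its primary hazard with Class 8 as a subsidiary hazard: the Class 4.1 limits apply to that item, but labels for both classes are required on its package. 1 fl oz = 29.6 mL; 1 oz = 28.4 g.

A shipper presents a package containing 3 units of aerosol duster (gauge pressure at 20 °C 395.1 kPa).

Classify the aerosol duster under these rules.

Gauge pressure at 20 °C 395.1 kPa meets the Class 2.2 criterion (Compressed Gas), so the aerosol duster is Class 2.2.

Class 2.2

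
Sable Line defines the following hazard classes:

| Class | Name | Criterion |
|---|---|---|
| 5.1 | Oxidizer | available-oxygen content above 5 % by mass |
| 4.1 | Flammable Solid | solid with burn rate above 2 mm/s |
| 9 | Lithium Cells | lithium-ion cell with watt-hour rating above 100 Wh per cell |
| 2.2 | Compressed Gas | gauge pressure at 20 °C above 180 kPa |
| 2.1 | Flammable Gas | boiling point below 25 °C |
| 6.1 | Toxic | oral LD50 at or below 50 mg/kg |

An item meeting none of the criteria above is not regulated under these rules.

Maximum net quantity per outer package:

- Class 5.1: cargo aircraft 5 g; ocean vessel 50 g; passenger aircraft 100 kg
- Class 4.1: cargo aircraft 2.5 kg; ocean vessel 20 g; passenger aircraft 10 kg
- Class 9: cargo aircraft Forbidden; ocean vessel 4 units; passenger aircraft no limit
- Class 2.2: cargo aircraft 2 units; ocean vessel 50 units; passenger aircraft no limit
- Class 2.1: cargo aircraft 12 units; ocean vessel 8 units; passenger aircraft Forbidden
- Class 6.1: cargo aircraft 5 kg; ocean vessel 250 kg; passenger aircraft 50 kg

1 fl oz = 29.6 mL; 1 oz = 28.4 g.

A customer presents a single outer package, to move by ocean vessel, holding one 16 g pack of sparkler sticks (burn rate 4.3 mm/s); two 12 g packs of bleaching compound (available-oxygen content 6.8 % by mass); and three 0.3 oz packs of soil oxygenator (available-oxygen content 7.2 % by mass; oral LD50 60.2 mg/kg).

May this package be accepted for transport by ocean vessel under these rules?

Yes

Sparkler sticks: burn rate 4.3 mm/s > 2 mm/s → Class 4.1 (Flammable Solid).
With available-oxygen content 6.8 % by mass (> 5 % by mass), the bleaching compound falls in Class 5.1.
The soil oxygenator has available-oxygen content 7.2 % by mass, which is > 5 % by mass, so it is Class 5.1 (Oxidizer).
Total Class 5.1: (two 12 g packs = 24 g) + (three 0.3 oz packs = 25.56 g) = 49.56 g.
49.56 g ≤ 50 g (ocean vessel limit, Class 5.1) — within limit.
Class 4.1 quantity: 16 g.
16 g is within the ocean vessel limit of 20 g for Class 4.1.
Every hazard class is within its ocean vessel limit and no segregation rule is violated.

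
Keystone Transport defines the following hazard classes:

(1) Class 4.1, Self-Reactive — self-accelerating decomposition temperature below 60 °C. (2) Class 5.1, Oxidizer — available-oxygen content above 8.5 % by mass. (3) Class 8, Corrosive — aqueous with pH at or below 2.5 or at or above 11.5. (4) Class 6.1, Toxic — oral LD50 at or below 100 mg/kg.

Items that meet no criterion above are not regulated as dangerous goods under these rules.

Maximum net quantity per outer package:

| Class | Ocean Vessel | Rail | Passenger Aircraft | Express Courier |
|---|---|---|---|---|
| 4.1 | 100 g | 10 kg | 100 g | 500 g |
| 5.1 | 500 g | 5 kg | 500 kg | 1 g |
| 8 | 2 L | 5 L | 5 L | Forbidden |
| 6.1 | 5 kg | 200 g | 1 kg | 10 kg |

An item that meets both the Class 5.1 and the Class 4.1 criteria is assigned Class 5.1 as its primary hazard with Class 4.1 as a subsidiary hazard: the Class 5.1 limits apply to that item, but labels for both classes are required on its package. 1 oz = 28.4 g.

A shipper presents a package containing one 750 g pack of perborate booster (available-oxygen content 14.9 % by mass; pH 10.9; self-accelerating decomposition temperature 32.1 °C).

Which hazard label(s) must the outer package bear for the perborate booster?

Class 4.1 and 5.1

Perborate booster: available-oxygen content 14.9 % by mass > 8.5 % by mass → Class 5.1 (Oxidizer).
Self-accelerating decomposition temperature 32.1 °C meets the Class 4.1 criterion (Self-Reactive), so the perborate booster is Class 4.1.
By the precedence rule Class 5.1 is primary and Class 4.1 is subsidiary, and that rule requires both labels on the package.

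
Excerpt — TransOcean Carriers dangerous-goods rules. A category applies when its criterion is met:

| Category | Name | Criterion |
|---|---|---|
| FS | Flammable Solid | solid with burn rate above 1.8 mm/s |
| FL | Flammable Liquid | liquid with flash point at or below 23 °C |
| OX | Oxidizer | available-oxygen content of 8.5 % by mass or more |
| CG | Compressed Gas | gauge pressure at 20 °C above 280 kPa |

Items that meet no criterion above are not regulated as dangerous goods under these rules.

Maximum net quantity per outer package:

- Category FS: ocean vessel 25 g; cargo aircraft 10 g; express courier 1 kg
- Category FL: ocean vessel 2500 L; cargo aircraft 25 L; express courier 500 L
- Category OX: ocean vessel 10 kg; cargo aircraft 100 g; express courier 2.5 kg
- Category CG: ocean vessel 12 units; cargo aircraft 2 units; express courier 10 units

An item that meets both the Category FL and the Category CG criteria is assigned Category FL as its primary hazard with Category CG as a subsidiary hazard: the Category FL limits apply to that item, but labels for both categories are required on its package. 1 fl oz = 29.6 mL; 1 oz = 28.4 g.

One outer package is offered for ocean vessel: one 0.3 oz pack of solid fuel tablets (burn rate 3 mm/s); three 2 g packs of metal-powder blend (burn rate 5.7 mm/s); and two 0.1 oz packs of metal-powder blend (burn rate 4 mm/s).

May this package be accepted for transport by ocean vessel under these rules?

Yes

Burn rate 3 mm/s meets the Category FS criterion (Flammable Solid), so the solid fuel tablets are Category FS.
Burn rate 5.7 mm/s meets the Category FS criterion (Flammable Solid), so the metal-powder blend is Category FS.
Burn rate 4 mm/s meets the Category FS criterion (Flammable Solid), so the metal-powder blend is Category FS.
Category FS net quantity: (one 0.3 oz pack = 8.52 g) + (three 2 g packs = 6 g) + (two 0.1 oz packs = 5.68 g) = 20.2 g.
20.2 g ≤ 25 g (ocean vessel limit, Category FS) — within limit.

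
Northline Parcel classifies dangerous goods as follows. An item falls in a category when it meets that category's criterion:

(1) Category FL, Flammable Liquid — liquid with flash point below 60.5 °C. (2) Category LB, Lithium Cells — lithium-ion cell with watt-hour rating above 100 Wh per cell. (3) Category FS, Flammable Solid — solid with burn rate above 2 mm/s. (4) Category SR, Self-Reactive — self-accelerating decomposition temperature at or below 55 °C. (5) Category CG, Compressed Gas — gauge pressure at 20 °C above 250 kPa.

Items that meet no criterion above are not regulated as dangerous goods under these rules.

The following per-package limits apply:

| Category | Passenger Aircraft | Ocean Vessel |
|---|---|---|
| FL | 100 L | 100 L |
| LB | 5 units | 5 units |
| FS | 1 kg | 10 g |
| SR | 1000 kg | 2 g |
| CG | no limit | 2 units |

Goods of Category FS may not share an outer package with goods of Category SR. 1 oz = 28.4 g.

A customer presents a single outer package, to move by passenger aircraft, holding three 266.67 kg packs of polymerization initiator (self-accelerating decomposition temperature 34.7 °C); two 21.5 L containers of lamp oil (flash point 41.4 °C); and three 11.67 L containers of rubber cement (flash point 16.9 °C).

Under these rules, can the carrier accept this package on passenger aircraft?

The polymerization initiator has self-accelerating decomposition temperature 34.7 °C, which is ≤ 55 °C, so it is Category SR (Self-Reactive).
With flash point 41.4 °C (< 60.5 °C), the lamp oil falls in Category FL.
Flash point 16.9 °C meets the Category FL criterion (Flammable Liquid), so the rubber cement is Category FL.
Category SR quantity: three 266.67 kg packs = 800.01 kg.
800.01 kg is within the passenger aircraft limit of 1000 kg for Category SR.
Total Category FL: (two 21.5 L containers = 43 L) + (three 11.67 L containers = 35.01 L) = 78.01 L.
78.01 L is within the passenger aircraft limit of 100 L for Category FL.
The segregation rule (Category FS with Category SR) does not apply to Category SR with Category FL.
Every hazard category is within its passenger aircraft limit and no segregation rule is violated.

Yes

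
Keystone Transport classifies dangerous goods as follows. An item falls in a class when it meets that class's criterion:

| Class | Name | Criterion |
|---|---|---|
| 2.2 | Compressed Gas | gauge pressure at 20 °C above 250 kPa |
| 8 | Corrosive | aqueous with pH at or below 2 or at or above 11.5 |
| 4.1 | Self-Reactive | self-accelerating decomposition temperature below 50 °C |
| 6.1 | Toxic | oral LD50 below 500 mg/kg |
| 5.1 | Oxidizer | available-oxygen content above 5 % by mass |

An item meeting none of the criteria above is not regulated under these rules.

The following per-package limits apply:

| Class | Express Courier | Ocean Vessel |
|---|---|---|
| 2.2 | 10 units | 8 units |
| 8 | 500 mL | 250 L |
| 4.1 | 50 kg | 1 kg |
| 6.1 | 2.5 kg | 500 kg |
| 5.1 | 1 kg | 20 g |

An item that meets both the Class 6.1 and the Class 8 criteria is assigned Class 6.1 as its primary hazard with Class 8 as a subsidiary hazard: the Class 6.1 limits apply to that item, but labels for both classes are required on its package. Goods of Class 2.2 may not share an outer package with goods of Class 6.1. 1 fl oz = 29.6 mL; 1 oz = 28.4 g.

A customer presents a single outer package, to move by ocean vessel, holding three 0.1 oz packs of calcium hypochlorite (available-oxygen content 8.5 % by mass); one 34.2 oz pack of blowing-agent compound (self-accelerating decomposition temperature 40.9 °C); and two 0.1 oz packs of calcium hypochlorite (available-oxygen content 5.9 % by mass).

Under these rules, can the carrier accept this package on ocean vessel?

Yes

With available-oxygen content 8.5 % by mass (> 5 % by mass), the calcium hypochlorite falls in Class 5.1.
The blowing-agent compound has self-accelerating decomposition temperature 40.9 °C, which is < 50 °C, so it is Class 4.1 (Self-Reactive).
Available-oxygen content 5.9 % by mass meets the Class 5.1 criterion (Oxidizer), so the calcium hypochlorite is Class 5.1.
Class 5.1 net quantity: (three 0.1 oz packs = 8.52 g) + (two 0.1 oz packs = 5.68 g) = 14.2 g.
14.2 g is within the ocean vessel limit of 20 g for Class 5.1.
Class 4.1 quantity: one 34.2 oz pack = 971.28 g.
971.28 g ≤ 1 kg (ocean vessel limit, Class 4.1) — within limit.
The segregation rule (Class 2.2 with Class 6.1) does not apply to Class 5.1 with Class 4.1.
Every hazard class is within its ocean vessel limit and no segregation rule is violated.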